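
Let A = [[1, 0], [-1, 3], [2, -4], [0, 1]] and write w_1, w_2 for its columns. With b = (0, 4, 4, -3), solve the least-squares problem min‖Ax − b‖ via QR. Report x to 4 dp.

q_1 = w_1/‖w_1‖ = (1, -1, 2, 0)/2.4495 = (0.4082, -0.4082, 0.8165, 0.0000).
r_{12} = q_1·w_2 = -4.4907.
u_2 = w_2 + 4.4907·q_1 = (1.8333, 1.1667, -0.3333, 1.0000).
‖u_2‖ = 2.4152, so q_2 = (0.7591, 0.4830, -0.1380, 0.4140).
Qᵀb = (1.6330, 0.1380).
Back-substitute: x_2 = 0.1380/2.4152 = 0.0571.
x_1 = (1.6330 + 4.4907·0.0571)/2.4495 = 0.7714.

x = (0.7714, 0.0571)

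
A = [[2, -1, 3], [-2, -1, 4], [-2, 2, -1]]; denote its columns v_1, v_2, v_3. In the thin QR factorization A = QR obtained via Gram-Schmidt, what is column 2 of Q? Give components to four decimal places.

v_1 = (2, -2, -2); ‖v_1‖ = 3.4641, so e_1 = (0.5774, -0.5774, -0.5774).
e_1·v_2 = 0.5774·(-1) + (-0.5774)·(-1) + (-0.5774)·2 = -1.1547.
u_2 = v_2 + 1.1547·e_1 = (-0.3333, -1.6667, 1.3333).
‖u_2‖ = 2.1602, so e_2 = (-0.1543, -0.7715, 0.6172).

e_2 = (-0.1543, -0.7715, 0.6172)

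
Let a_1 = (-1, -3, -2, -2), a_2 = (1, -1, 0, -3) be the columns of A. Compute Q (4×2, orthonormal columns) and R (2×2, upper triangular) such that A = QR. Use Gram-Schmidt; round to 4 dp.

a_1 = (-1, -3, -2, -2); ‖a_1‖ = 4.2426, so q_1 = (-0.2357, -0.7071, -0.4714, -0.4714).
q_1·a_2 = (-0.2357)·1 + (-0.7071)·(-1) + (-0.4714)·0 + (-0.4714)·(-3) = 1.8856.
u_2 = a_2 − 1.8856·q_1 = (1.4444, 0.3333, 0.8889, -2.1111).
‖u_2‖ = 2.7285, so q_2 = (0.5294, 0.1222, 0.3258, -0.7737).

Q = [[-0.2357, 0.5294], [-0.7071, 0.1222], [-0.4714, 0.3258], [-0.4714, -0.7737]], R = [[4.2426, 1.8856], [0.0000, 2.7285]]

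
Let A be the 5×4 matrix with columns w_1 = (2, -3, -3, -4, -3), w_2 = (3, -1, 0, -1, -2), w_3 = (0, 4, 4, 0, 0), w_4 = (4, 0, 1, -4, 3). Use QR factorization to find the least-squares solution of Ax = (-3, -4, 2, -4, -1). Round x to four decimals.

q_1 = w_1/‖w_1‖ = (2, -3, -3, -4, -3)/6.8557 = (0.2917, -0.4376, -0.4376, -0.5835, -0.4376).
r_{12} = q_1·w_2 = 2.7714.
u_2 = w_2 − 2.7714·q_1 = (2.1915, 0.2128, 1.2128, 0.6170, -0.7872).
‖u_2‖ = 2.7054, so q_2 = (0.8100, 0.0786, 0.4483, 0.2281, -0.2910).
r_{13} = q_1·w_3 = -3.5008; r_{23} = q_2·w_3 = 2.1077.
u_3 = w_3 + 3.5008·q_1 − 2.1077·q_2 = (-0.6860, 2.3023, 1.5233, -2.5233, -0.9186).
‖u_3‖ = 3.9118, so q_3 = (-0.1754, 0.5886, 0.3894, -0.6450, -0.2348).
r_{14} = q_1·w_4 = 1.7504; r_{24} = q_2·w_4 = 1.9032; r_{34} = q_3·w_4 = 1.5635.
u_4 = w_4 − 1.7504·q_1 − 1.9032·q_2 − 1.5635·q_3 = (2.2219, -0.3040, 0.3040, -2.4043, 4.6869).
‖u_4‖ = 5.7332, so q_4 = (0.3875, -0.0530, 0.0530, -0.4194, 0.8175).
Qᵀb = (2.7714, -2.4695, 1.7657, 0.0154).
Back-substitute: x_4 = 0.0154/5.7332 = 0.0027.
x_3 = (1.7657 − 1.5635·0.0027)/3.9118 = 0.4503.
x_2 = (-2.4695 − 2.1077·0.4503 − 1.9032·0.0027)/2.7054 = -1.2655.
x_1 = (2.7714 − 2.7714·(-1.2655) + 3.5008·0.4503 − 1.7504·0.0027)/6.8557 = 1.1451.

x = (1.1451, -1.2655, 0.4503, 0.0027)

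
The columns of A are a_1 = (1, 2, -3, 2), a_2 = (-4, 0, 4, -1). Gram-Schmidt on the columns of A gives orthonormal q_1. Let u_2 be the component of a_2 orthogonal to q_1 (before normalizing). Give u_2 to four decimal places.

u_2 = (-3.0000, 2.0000, 1.0000, 1.0000)

q_1 = a_1/‖a_1‖ = (1, 2, -3, 2)/4.2426 = (0.2357, 0.4714, -0.7071, 0.4714).
r_{12} = q_1·a_2 = -4.2426.
u_2 = a_2 + 4.2426·q_1 = (-3.0000, 2.0000, 1.0000, 1.0000).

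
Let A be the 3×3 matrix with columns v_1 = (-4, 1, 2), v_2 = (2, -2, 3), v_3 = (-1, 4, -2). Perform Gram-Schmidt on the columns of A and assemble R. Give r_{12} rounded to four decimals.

q_1 = v_1/‖v_1‖ = (-4, 1, 2)/4.5826 = (-0.8729, 0.2182, 0.4364).
r_{12} = q_1·v_2 = -0.8729.

r_{12} = -0.8729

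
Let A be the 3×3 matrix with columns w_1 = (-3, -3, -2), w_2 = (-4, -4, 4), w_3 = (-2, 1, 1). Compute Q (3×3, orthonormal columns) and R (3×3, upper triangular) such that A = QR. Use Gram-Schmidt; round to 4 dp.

Q = [[-0.6396, -0.3015, -0.7071], [-0.6396, -0.3015, 0.7071], [-0.4264, 0.9045, 0.0000]], R = [[4.6904, 3.4112, 0.2132], [0.0000, 6.0302, 1.2060], [0.0000, 0.0000, 2.1213]]

w_1 = (-3, -3, -2); ‖w_1‖ = 4.6904, so q_1 = (-0.6396, -0.6396, -0.4264).
q_1·w_2 = (-0.6396)·(-4) + (-0.6396)·(-4) + (-0.4264)·4 = 3.4112.
u_2 = w_2 − 3.4112·q_1 = (-1.8182, -1.8182, 5.4545).
‖u_2‖ = 6.0302, so q_2 = (-0.3015, -0.3015, 0.9045).
q_1·w_3 = (-0.6396)·(-2) + (-0.6396)·1 + (-0.4264)·1 = 0.2132; q_2·w_3 = (-0.3015)·(-2) + (-0.3015)·1 + 0.9045·1 = 1.2060.
u_3 = w_3 − 0.2132·q_1 − 1.2060·q_2 = (-1.5000, 1.5000, 0.0000).
‖u_3‖ = 2.1213, so q_3 = (-0.7071, 0.7071, 0.0000).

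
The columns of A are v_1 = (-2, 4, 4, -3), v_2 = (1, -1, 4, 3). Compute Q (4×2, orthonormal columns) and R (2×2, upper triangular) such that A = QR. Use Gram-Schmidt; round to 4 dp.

e_1 = v_1/‖v_1‖ = (-2, 4, 4, -3)/6.7082 = (-0.2981, 0.5963, 0.5963, -0.4472).
r_{12} = e_1·v_2 = 0.1491.
u_2 = v_2 − 0.1491·e_1 = (1.0444, -1.0889, 3.9111, 3.0667).
‖u_2‖ = 5.1940, so e_2 = (0.2011, -0.2096, 0.7530, 0.5904).

Q = [[-0.2981, 0.2011], [0.5963, -0.2096], [0.5963, 0.7530], [-0.4472, 0.5904]], R = [[6.7082, 0.1491], [0.0000, 5.1940]]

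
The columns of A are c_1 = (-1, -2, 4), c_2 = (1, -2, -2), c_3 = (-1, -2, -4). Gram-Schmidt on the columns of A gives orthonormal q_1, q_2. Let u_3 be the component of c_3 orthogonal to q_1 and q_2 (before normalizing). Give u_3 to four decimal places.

u_3 = (-2.3415, -0.3902, -0.7805)

q_1 = c_1/‖c_1‖ = (-1, -2, 4)/4.5826 = (-0.2182, -0.4364, 0.8729).
r_{12} = q_1·c_2 = -1.0911.
u_2 = c_2 + 1.0911·q_1 = (0.7619, -2.4762, -1.0476).
‖u_2‖ = 2.7946, so q_2 = (0.2726, -0.8861, -0.3749).
r_{13} = q_1·c_3 = -2.4004; r_{23} = q_2·c_3 = 2.9990.
u_3 = c_3 + 2.4004·q_1 − 2.9990·q_2 = (-2.3415, -0.3902, -0.7805).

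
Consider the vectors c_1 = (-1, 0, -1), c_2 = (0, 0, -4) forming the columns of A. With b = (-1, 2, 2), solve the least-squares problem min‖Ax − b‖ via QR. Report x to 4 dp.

x = (1.0000, -0.7500)

c_1 = (-1, 0, -1); ‖c_1‖ = 1.4142, so e_1 = (-0.7071, 0.0000, -0.7071).
e_1·c_2 = (-0.7071)·0 + 0.0000·0 + (-0.7071)·(-4) = 2.8284.
u_2 = c_2 − 2.8284·e_1 = (2.0000, 0.0000, -2.0000).
‖u_2‖ = 2.8284, so e_2 = (0.7071, 0.0000, -0.7071).
Qᵀb = (-0.7071, -2.1213).
Back-substitute: x_2 = -2.1213/2.8284 = -0.7500.
x_1 = (-0.7071 − 2.8284·(-0.7500))/1.4142 = 1.0000.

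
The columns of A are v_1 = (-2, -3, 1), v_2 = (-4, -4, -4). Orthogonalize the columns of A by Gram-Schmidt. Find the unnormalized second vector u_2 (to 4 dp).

v_1 = (-2, -3, 1); ‖v_1‖ = 3.7417, so q_1 = (-0.5345, -0.8018, 0.2673).
q_1·v_2 = (-0.5345)·(-4) + (-0.8018)·(-4) + 0.2673·(-4) = 4.2762.
u_2 = v_2 − 4.2762·q_1 = (-1.7143, -0.5714, -5.1429).

u_2 = (-1.7143, -0.5714, -5.1429)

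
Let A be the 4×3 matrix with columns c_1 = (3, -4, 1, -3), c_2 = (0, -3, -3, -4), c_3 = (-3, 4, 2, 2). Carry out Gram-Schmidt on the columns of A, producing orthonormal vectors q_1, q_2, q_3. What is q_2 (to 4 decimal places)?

q_2 = (-0.3891, -0.1297, -0.7782, -0.4756)

q_1 = c_1/‖c_1‖ = (3, -4, 1, -3)/5.9161 = (0.5071, -0.6761, 0.1690, -0.5071).
r_{12} = q_1·c_2 = 3.5496.
u_2 = c_2 − 3.5496·q_1 = (-1.8000, -0.6000, -3.6000, -2.2000).
‖u_2‖ = 4.6260, so q_2 = (-0.3891, -0.1297, -0.7782, -0.4756).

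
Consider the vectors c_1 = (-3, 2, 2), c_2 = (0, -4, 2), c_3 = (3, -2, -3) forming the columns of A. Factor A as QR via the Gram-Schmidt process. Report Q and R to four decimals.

c_1 = (-3, 2, 2); ‖c_1‖ = 4.1231, so q_1 = (-0.7276, 0.4851, 0.4851).
q_1·c_2 = (-0.7276)·0 + 0.4851·(-4) + 0.4851·2 = -0.9701.
u_2 = c_2 + 0.9701·q_1 = (-0.7059, -3.5294, 2.4706).
‖u_2‖ = 4.3656, so q_2 = (-0.1617, -0.8085, 0.5659).
q_1·c_3 = (-0.7276)·3 + 0.4851·(-2) + 0.4851·(-3) = -4.6082; q_2·c_3 = (-0.1617)·3 + (-0.8085)·(-2) + 0.5659·(-3) = -0.5659.
u_3 = c_3 + 4.6082·q_1 + 0.5659·q_2 = (-0.4444, -0.2222, -0.4444).
‖u_3‖ = 0.6667, so q_3 = (-0.6667, -0.3333, -0.6667).

Q = [[-0.7276, -0.1617, -0.6667], [0.4851, -0.8085, -0.3333], [0.4851, 0.5659, -0.6667]], R = [[4.1231, -0.9701, -4.6082], [0.0000, 4.3656, -0.5659], [0.0000, 0.0000, 0.6667]]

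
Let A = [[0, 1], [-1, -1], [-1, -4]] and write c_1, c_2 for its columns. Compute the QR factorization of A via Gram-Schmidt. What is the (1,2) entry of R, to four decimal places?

r_{12} = 3.5355

q_1 = c_1/‖c_1‖ = (0, -1, -1)/1.4142 = (0.0000, -0.7071, -0.7071).
r_{12} = q_1·c_2 = 3.5355.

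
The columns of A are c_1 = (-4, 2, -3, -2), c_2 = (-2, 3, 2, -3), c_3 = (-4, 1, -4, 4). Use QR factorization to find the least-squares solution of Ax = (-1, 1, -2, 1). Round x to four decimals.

c_1 = (-4, 2, -3, -2); ‖c_1‖ = 5.7446, so q_1 = (-0.6963, 0.3482, -0.5222, -0.3482).
q_1·c_2 = (-0.6963)·(-2) + 0.3482·3 + (-0.5222)·2 + (-0.3482)·(-3) = 2.4371.
u_2 = c_2 − 2.4371·q_1 = (-0.3030, 2.1515, 3.2727, -2.1515).
‖u_2‖ = 4.4789, so q_2 = (-0.0677, 0.4804, 0.7307, -0.4804).
q_1·c_3 = (-0.6963)·(-4) + 0.3482·1 + (-0.5222)·(-4) + (-0.3482)·4 = 3.8297; q_2·c_3 = (-0.0677)·(-4) + 0.4804·1 + 0.7307·(-4) + (-0.4804)·4 = -4.0933.
u_3 = c_3 − 3.8297·q_1 + 4.0933·q_2 = (-1.6103, 1.6329, 0.9909, 3.3671).
‖u_3‖ = 4.1927, so q_3 = (-0.3841, 0.3895, 0.2363, 0.8031).
Qᵀb = (1.7408, -1.3937, 1.1039).
Back-substitute: x_3 = 1.1039/4.1927 = 0.2633.
x_2 = (-1.3937 + 4.0933·0.2633)/4.4789 = -0.0706.
x_1 = (1.7408 − 2.4371·(-0.0706) − 3.8297·0.2633)/5.7446 = 0.1574.

x = (0.1574, -0.0706, 0.2633)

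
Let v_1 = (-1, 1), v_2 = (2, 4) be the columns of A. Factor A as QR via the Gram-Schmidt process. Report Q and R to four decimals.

Q = [[-0.7071, 0.7071], [0.7071, 0.7071]], R = [[1.4142, 1.4142], [0.0000, 4.2426]]

v_1 = (-1, 1); ‖v_1‖ = 1.4142, so q_1 = (-0.7071, 0.7071).
q_1·v_2 = (-0.7071)·2 + 0.7071·4 = 1.4142.
u_2 = v_2 − 1.4142·q_1 = (3.0000, 3.0000).
‖u_2‖ = 4.2426, so q_2 = (0.7071, 0.7071).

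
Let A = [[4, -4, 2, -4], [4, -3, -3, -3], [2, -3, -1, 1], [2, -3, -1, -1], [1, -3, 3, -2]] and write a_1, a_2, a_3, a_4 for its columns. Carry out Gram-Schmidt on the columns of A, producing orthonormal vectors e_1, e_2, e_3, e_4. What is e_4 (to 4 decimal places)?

a_1 = (4, 4, 2, 2, 1); ‖a_1‖ = 6.4031, so e_1 = (0.6247, 0.6247, 0.3123, 0.3123, 0.1562).
e_1·a_2 = 0.6247·(-4) + 0.6247·(-3) + 0.3123·(-3) + 0.3123·(-3) + 0.1562·(-3) = -6.7155.
u_2 = a_2 + 6.7155·e_1 = (0.1951, 1.1951, -0.9024, -0.9024, -1.9512).
‖u_2‖ = 2.6272, so e_2 = (0.0743, 0.4549, -0.3435, -0.3435, -0.7427).
e_1·a_3 = 0.6247·2 + 0.6247·(-3) + 0.3123·(-1) + 0.3123·(-1) + 0.1562·3 = -0.7809; e_2·a_3 = 0.0743·2 + 0.4549·(-3) + (-0.3435)·(-1) + (-0.3435)·(-1) + (-0.7427)·3 = -2.7572.
u_3 = a_3 + 0.7809·e_1 + 2.7572·e_2 = (2.6926, -1.2580, -1.7032, -1.7032, 1.0742).
‖u_3‖ = 3.9734, so e_3 = (0.6776, -0.3166, -0.4286, -0.4286, 0.2703).
e_1·a_4 = 0.6247·(-4) + 0.6247·(-3) + 0.3123·1 + 0.3123·(-1) + 0.1562·(-2) = -4.6852; e_2·a_4 = 0.0743·(-4) + 0.4549·(-3) + (-0.3435)·1 + (-0.3435)·(-1) + (-0.7427)·(-2) = -0.1764; e_3·a_4 = 0.6776·(-4) + (-0.3166)·(-3) + (-0.4286)·1 + (-0.4286)·(-1) + 0.2703·(-2) = -2.3015.
u_4 = a_4 + 4.6852·e_1 + 0.1764·e_2 + 2.3015·e_3 = (0.4996, -0.7216, 1.4163, -0.5837, -0.7771).
‖u_4‖ = 1.9289, so e_4 = (0.2590, -0.3741, 0.7342, -0.3026, -0.4029).

e_4 = (0.2590, -0.3741, 0.7342, -0.3026, -0.4029)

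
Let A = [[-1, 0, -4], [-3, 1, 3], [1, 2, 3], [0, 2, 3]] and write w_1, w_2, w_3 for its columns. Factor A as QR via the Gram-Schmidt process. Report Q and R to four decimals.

e_1 = w_1/‖w_1‖ = (-1, -3, 1, 0)/3.3166 = (-0.3015, -0.9045, 0.3015, 0.0000).
r_{12} = e_1·w_2 = -0.3015.
u_2 = w_2 + 0.3015·e_1 = (-0.0909, 0.7273, 2.0909, 2.0000).
‖u_2‖ = 2.9848, so e_2 = (-0.0305, 0.2437, 0.7005, 0.6701).
r_{13} = e_1·w_3 = -0.6030; r_{23} = e_2·w_3 = 4.9645.
u_3 = w_3 + 0.6030·e_1 − 4.9645·e_2 = (-4.0306, 1.2449, -0.2959, -0.3265).
‖u_3‖ = 4.2414, so e_3 = (-0.9503, 0.2935, -0.0698, -0.0770).

Q = [[-0.3015, -0.0305, -0.9503], [-0.9045, 0.2437, 0.2935], [0.3015, 0.7005, -0.0698], [0.0000, 0.6701, -0.0770]], R = [[3.3166, -0.3015, -0.6030], [0.0000, 2.9848, 4.9645], [0.0000, 0.0000, 4.2414]]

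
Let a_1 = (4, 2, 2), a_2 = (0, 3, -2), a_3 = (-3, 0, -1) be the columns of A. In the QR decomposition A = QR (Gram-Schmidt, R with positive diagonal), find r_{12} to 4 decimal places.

a_1 = (4, 2, 2); ‖a_1‖ = 4.8990, so e_1 = (0.8165, 0.4082, 0.4082).
r_{12} = e_1·a_2 = 0.4082.

r_{12} = 0.4082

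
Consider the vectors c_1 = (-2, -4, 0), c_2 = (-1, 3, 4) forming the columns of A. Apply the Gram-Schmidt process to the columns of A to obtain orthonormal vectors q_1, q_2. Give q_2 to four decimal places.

c_1 = (-2, -4, 0); ‖c_1‖ = 4.4721, so q_1 = (-0.4472, -0.8944, 0.0000).
q_1·c_2 = (-0.4472)·(-1) + (-0.8944)·3 + 0.0000·4 = -2.2361.
u_2 = c_2 + 2.2361·q_1 = (-2.0000, 1.0000, 4.0000).
‖u_2‖ = 4.5826, so q_2 = (-0.4364, 0.2182, 0.8729).

q_2 = (-0.4364, 0.2182, 0.8729)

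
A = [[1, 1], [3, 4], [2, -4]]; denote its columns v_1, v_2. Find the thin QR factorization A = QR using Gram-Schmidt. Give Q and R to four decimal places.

v_1 = (1, 3, 2); ‖v_1‖ = 3.7417, so e_1 = (0.2673, 0.8018, 0.5345).
e_1·v_2 = 0.2673·1 + 0.8018·4 + 0.5345·(-4) = 1.3363.
u_2 = v_2 − 1.3363·e_1 = (0.6429, 2.9286, -4.7143).
‖u_2‖ = 5.5870, so e_2 = (0.1151, 0.5242, -0.8438).

Q = [[0.2673, 0.1151], [0.8018, 0.5242], [0.5345, -0.8438]], R = [[3.7417, 1.3363], [0.0000, 5.5870]]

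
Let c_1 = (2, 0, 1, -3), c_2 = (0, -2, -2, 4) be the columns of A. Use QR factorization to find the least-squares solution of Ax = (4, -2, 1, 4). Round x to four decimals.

c_1 = (2, 0, 1, -3); ‖c_1‖ = 3.7417, so e_1 = (0.5345, 0.0000, 0.2673, -0.8018).
e_1·c_2 = 0.5345·0 + 0.0000·(-2) + 0.2673·(-2) + (-0.8018)·4 = -3.7417.
u_2 = c_2 + 3.7417·e_1 = (2.0000, -2.0000, -1.0000, 1.0000).
‖u_2‖ = 3.1623, so e_2 = (0.6325, -0.6325, -0.3162, 0.3162).
Qᵀb = (-0.8018, 4.7434).
Back-substitute: x_2 = 4.7434/3.1623 = 1.5000.
x_1 = (-0.8018 + 3.7417·1.5000)/3.7417 = 1.2857.

x = (1.2857, 1.5000)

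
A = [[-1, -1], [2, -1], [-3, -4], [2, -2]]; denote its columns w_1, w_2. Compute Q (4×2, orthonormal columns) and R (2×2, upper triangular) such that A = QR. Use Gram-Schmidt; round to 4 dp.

Q = [[-0.2357, -0.1392], [0.4714, -0.4049], [-0.7071, -0.6453], [0.4714, -0.6327]], R = [[4.2426, 1.6499], [0.0000, 4.3906]]

q_1 = w_1/‖w_1‖ = (-1, 2, -3, 2)/4.2426 = (-0.2357, 0.4714, -0.7071, 0.4714).
r_{12} = q_1·w_2 = 1.6499.
u_2 = w_2 − 1.6499·q_1 = (-0.6111, -1.7778, -2.8333, -2.7778).
‖u_2‖ = 4.3906, so q_2 = (-0.1392, -0.4049, -0.6453, -0.6327).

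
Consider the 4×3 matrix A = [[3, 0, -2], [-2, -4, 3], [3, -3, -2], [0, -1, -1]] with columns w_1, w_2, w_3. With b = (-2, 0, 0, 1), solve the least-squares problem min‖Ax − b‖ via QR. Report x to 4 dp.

x = (-1.1984, -0.2989, -1.1148)

w_1 = (3, -2, 3, 0); ‖w_1‖ = 4.6904, so q_1 = (0.6396, -0.4264, 0.6396, 0.0000).
q_1·w_2 = 0.6396·0 + (-0.4264)·(-4) + 0.6396·(-3) + 0.0000·(-1) = -0.2132.
u_2 = w_2 + 0.2132·q_1 = (0.1364, -4.0909, -2.8636, -1.0000).
‖u_2‖ = 5.0946, so q_2 = (0.0268, -0.8030, -0.5621, -0.1963).
q_1·w_3 = 0.6396·(-2) + (-0.4264)·3 + 0.6396·(-2) + 0.0000·(-1) = -3.8376; q_2·w_3 = 0.0268·(-2) + (-0.8030)·3 + (-0.5621)·(-2) + (-0.1963)·(-1) = -1.1420.
u_3 = w_3 + 3.8376·q_1 + 1.1420·q_2 = (0.4851, 0.4466, -0.1874, -1.2242).
‖u_3‖ = 1.4030, so q_3 = (0.3458, 0.3183, -0.1336, -0.8725).
Qᵀb = (-1.2792, -0.2498, -1.5640).
Back-substitute: x_3 = -1.5640/1.4030 = -1.1148.
x_2 = (-0.2498 + 1.1420·(-1.1148))/5.0946 = -0.2989.
x_1 = (-1.2792 + 0.2132·(-0.2989) + 3.8376·(-1.1148))/4.6904 = -1.1984.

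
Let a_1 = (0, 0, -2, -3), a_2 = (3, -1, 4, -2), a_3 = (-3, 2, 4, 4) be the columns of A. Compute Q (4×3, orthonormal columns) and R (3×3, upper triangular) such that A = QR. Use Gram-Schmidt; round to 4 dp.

Q = [[0.0000, 0.5506, -0.6621], [0.0000, -0.1835, 0.4982], [-0.5547, 0.6776, 0.4658], [-0.8321, -0.4517, -0.3106]], R = [[3.6056, -0.5547, -5.5470], [0.0000, 5.4491, -1.1152], [0.0000, 0.0000, 3.6038]]

a_1 = (0, 0, -2, -3); ‖a_1‖ = 3.6056, so q_1 = (0.0000, 0.0000, -0.5547, -0.8321).
q_1·a_2 = 0.0000·3 + 0.0000·(-1) + (-0.5547)·4 + (-0.8321)·(-2) = -0.5547.
u_2 = a_2 + 0.5547·q_1 = (3.0000, -1.0000, 3.6923, -2.4615).
‖u_2‖ = 5.4491, so q_2 = (0.5506, -0.1835, 0.6776, -0.4517).
q_1·a_3 = 0.0000·(-3) + 0.0000·2 + (-0.5547)·4 + (-0.8321)·4 = -5.5470; q_2·a_3 = 0.5506·(-3) + (-0.1835)·2 + 0.6776·4 + (-0.4517)·4 = -1.1152.
u_3 = a_3 + 5.5470·q_1 + 1.1152·q_2 = (-2.3860, 1.7953, 1.6788, -1.1192).
‖u_3‖ = 3.6038, so q_3 = (-0.6621, 0.4982, 0.4658, -0.3106).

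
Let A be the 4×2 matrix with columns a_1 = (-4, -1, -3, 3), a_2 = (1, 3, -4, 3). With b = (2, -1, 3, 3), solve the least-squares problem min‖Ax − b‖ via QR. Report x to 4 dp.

a_1 = (-4, -1, -3, 3); ‖a_1‖ = 5.9161, so e_1 = (-0.6761, -0.1690, -0.5071, 0.5071).
e_1·a_2 = (-0.6761)·1 + (-0.1690)·3 + (-0.5071)·(-4) + 0.5071·3 = 2.3664.
u_2 = a_2 − 2.3664·e_1 = (2.6000, 3.4000, -2.8000, 1.8000).
‖u_2‖ = 5.4222, so e_2 = (0.4795, 0.6271, -0.5164, 0.3320).
Qᵀb = (-1.1832, -0.2213).
Back-substitute: x_2 = -0.2213/5.4222 = -0.0408.
x_1 = (-1.1832 − 2.3664·(-0.0408))/5.9161 = -0.1837.

x = (-0.1837, -0.0408)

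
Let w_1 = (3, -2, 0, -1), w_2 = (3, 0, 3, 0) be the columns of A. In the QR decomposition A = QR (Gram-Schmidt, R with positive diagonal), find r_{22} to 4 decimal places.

r_{22} = 3.4949

w_1 = (3, -2, 0, -1); ‖w_1‖ = 3.7417, so e_1 = (0.8018, -0.5345, 0.0000, -0.2673).
e_1·w_2 = 0.8018·3 + (-0.5345)·0 + 0.0000·3 + (-0.2673)·0 = 2.4054.
u_2 = w_2 − 2.4054·e_1 = (1.0714, 1.2857, 3.0000, 0.6429).
r_{22} = ‖u_2‖ = 3.4949.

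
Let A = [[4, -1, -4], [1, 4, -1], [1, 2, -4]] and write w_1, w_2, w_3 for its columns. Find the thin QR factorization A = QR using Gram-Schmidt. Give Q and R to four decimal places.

Q = [[0.9428, -0.3169, 0.1034], [0.2357, 0.8532, 0.4654], [0.2357, 0.4144, -0.8790]], R = [[4.2426, 0.4714, -4.9497], [0.0000, 4.5583, -1.2432], [0.0000, 0.0000, 2.6371]]

w_1 = (4, 1, 1); ‖w_1‖ = 4.2426, so q_1 = (0.9428, 0.2357, 0.2357).
q_1·w_2 = 0.9428·(-1) + 0.2357·4 + 0.2357·2 = 0.4714.
u_2 = w_2 − 0.4714·q_1 = (-1.4444, 3.8889, 1.8889).
‖u_2‖ = 4.5583, so q_2 = (-0.3169, 0.8532, 0.4144).
q_1·w_3 = 0.9428·(-4) + 0.2357·(-1) + 0.2357·(-4) = -4.9497; q_2·w_3 = (-0.3169)·(-4) + 0.8532·(-1) + 0.4144·(-4) = -1.2432.
u_3 = w_3 + 4.9497·q_1 + 1.2432·q_2 = (0.2727, 1.2273, -2.3182).
‖u_3‖ = 2.6371, so q_3 = (0.1034, 0.4654, -0.8790).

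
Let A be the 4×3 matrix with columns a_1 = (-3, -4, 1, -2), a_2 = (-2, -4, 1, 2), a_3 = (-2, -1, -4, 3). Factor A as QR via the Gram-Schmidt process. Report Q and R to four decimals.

Q = [[-0.5477, -0.0278, -0.4073], [-0.7303, -0.4073, 0.0278], [0.1826, 0.1018, -0.9072], [-0.3651, 0.9072, 0.1018]], R = [[5.4772, 3.4689, 0.0000], [0.0000, 3.6009, 2.7771], [0.0000, 0.0000, 4.7210]]

a_1 = (-3, -4, 1, -2); ‖a_1‖ = 5.4772, so e_1 = (-0.5477, -0.7303, 0.1826, -0.3651).
e_1·a_2 = (-0.5477)·(-2) + (-0.7303)·(-4) + 0.1826·1 + (-0.3651)·2 = 3.4689.
u_2 = a_2 − 3.4689·e_1 = (-0.1000, -1.4667, 0.3667, 3.2667).
‖u_2‖ = 3.6009, so e_2 = (-0.0278, -0.4073, 0.1018, 0.9072).
e_1·a_3 = (-0.5477)·(-2) + (-0.7303)·(-1) + 0.1826·(-4) + (-0.3651)·3 = 0.0000; e_2·a_3 = (-0.0278)·(-2) + (-0.4073)·(-1) + 0.1018·(-4) + 0.9072·3 = 2.7771.
u_3 = a_3 + 0.0000·e_1 − 2.7771·e_2 = (-1.9229, 0.1311, -4.2828, 0.4807).
‖u_3‖ = 4.7210, so e_3 = (-0.4073, 0.0278, -0.9072, 0.1018).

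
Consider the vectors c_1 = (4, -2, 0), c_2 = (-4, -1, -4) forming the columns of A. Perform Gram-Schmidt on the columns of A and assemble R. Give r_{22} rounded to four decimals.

r_{22} = 4.8166

c_1 = (4, -2, 0); ‖c_1‖ = 4.4721, so e_1 = (0.8944, -0.4472, 0.0000).
e_1·c_2 = 0.8944·(-4) + (-0.4472)·(-1) + 0.0000·(-4) = -3.1305.
u_2 = c_2 + 3.1305·e_1 = (-1.2000, -2.4000, -4.0000).
r_{22} = ‖u_2‖ = 4.8166.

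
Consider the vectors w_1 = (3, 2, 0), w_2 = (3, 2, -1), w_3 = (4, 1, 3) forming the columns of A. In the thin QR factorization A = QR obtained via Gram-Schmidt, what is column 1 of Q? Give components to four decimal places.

e_1 = (0.8321, 0.5547, 0.0000)

w_1 = (3, 2, 0); ‖w_1‖ = 3.6056, so e_1 = (0.8321, 0.5547, 0.0000).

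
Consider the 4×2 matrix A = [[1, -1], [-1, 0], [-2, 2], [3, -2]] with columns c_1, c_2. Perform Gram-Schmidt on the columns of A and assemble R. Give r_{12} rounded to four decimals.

q_1 = c_1/‖c_1‖ = (1, -1, -2, 3)/3.8730 = (0.2582, -0.2582, -0.5164, 0.7746).
r_{12} = q_1·c_2 = -2.8402.

r_{12} = -2.8402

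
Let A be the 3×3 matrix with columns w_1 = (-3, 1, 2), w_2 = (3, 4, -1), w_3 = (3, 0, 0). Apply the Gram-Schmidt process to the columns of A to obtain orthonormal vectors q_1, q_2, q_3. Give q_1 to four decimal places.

q_1 = w_1/‖w_1‖ = (-3, 1, 2)/3.7417 = (-0.8018, 0.2673, 0.5345).

q_1 = (-0.8018, 0.2673, 0.5345)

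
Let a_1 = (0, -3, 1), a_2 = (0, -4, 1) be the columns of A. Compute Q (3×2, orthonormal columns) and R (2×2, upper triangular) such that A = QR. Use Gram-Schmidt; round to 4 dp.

a_1 = (0, -3, 1); ‖a_1‖ = 3.1623, so e_1 = (0.0000, -0.9487, 0.3162).
e_1·a_2 = 0.0000·0 + (-0.9487)·(-4) + 0.3162·1 = 4.1110.
u_2 = a_2 − 4.1110·e_1 = (0.0000, -0.1000, -0.3000).
‖u_2‖ = 0.3162, so e_2 = (0.0000, -0.3162, -0.9487).

Q = [[0.0000, 0.0000], [-0.9487, -0.3162], [0.3162, -0.9487]], R = [[3.1623, 4.1110], [0.0000, 0.3162]]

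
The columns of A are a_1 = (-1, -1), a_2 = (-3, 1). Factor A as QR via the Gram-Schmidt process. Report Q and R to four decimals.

Q = [[-0.7071, -0.7071], [-0.7071, 0.7071]], R = [[1.4142, 1.4142], [0.0000, 2.8284]]

q_1 = a_1/‖a_1‖ = (-1, -1)/1.4142 = (-0.7071, -0.7071).
r_{12} = q_1·a_2 = 1.4142.
u_2 = a_2 − 1.4142·q_1 = (-2.0000, 2.0000).
‖u_2‖ = 2.8284, so q_2 = (-0.7071, 0.7071).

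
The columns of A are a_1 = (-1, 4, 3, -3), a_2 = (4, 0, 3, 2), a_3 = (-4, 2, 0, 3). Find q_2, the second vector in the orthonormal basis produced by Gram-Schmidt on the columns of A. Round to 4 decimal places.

a_1 = (-1, 4, 3, -3); ‖a_1‖ = 5.9161, so q_1 = (-0.1690, 0.6761, 0.5071, -0.5071).
q_1·a_2 = (-0.1690)·4 + 0.6761·0 + 0.5071·3 + (-0.5071)·2 = -0.1690.
u_2 = a_2 + 0.1690·q_1 = (3.9714, 0.1143, 3.0857, 1.9143).
‖u_2‖ = 5.3825, so q_2 = (0.7378, 0.0212, 0.5733, 0.3556).

q_2 = (0.7378, 0.0212, 0.5733, 0.3556)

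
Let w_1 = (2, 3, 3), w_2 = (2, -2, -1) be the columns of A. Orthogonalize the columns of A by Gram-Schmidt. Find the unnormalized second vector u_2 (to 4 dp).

u_2 = (2.4545, -1.3182, -0.3182)

e_1 = w_1/‖w_1‖ = (2, 3, 3)/4.6904 = (0.4264, 0.6396, 0.6396).
r_{12} = e_1·w_2 = -1.0660.
u_2 = w_2 + 1.0660·e_1 = (2.4545, -1.3182, -0.3182).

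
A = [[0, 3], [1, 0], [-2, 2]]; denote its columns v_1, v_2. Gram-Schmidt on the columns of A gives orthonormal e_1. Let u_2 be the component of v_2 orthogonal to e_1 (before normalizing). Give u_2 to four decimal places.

v_1 = (0, 1, -2); ‖v_1‖ = 2.2361, so e_1 = (0.0000, 0.4472, -0.8944).
e_1·v_2 = 0.0000·3 + 0.4472·0 + (-0.8944)·2 = -1.7889.
u_2 = v_2 + 1.7889·e_1 = (3.0000, 0.8000, 0.4000).

u_2 = (3.0000, 0.8000, 0.4000)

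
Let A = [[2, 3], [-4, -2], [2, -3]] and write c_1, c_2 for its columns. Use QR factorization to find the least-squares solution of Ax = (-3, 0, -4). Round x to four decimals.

c_1 = (2, -4, 2); ‖c_1‖ = 4.8990, so q_1 = (0.4082, -0.8165, 0.4082).
q_1·c_2 = 0.4082·3 + (-0.8165)·(-2) + 0.4082·(-3) = 1.6330.
u_2 = c_2 − 1.6330·q_1 = (2.3333, -0.6667, -3.6667).
‖u_2‖ = 4.3970, so q_2 = (0.5307, -0.1516, -0.8339).
Qᵀb = (-2.8577, 1.7436).
Back-substitute: x_2 = 1.7436/4.3970 = 0.3966.
x_1 = (-2.8577 − 1.6330·0.3966)/4.8990 = -0.7155.

x = (-0.7155, 0.3966)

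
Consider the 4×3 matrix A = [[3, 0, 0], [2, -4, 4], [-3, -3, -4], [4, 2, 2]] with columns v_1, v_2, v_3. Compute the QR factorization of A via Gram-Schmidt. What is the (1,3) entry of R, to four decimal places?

r_{13} = 4.5422

v_1 = (3, 2, -3, 4); ‖v_1‖ = 6.1644, so e_1 = (0.4867, 0.3244, -0.4867, 0.6489).
r_{13} = e_1·v_3 = 4.5422.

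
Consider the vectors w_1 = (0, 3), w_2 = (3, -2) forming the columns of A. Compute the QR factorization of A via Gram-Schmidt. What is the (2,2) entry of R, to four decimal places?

e_1 = w_1/‖w_1‖ = (0, 3)/3.0000 = (0.0000, 1.0000).
r_{12} = e_1·w_2 = -2.0000.
u_2 = w_2 + 2.0000·e_1 = (3.0000, 0.0000).
r_{22} = ‖u_2‖ = 3.0000.

r_{22} = 3.0000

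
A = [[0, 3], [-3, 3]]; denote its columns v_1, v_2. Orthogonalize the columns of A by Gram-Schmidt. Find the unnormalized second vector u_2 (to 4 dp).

u_2 = (3.0000, 0.0000)

e_1 = v_1/‖v_1‖ = (0, -3)/3.0000 = (0.0000, -1.0000).
r_{12} = e_1·v_2 = -3.0000.
u_2 = v_2 + 3.0000·e_1 = (3.0000, 0.0000).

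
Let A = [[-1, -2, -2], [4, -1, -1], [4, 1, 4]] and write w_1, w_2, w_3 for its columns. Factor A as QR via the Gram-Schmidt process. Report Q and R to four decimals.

e_1 = w_1/‖w_1‖ = (-1, 4, 4)/5.7446 = (-0.1741, 0.6963, 0.6963).
r_{12} = e_1·w_2 = 0.3482.
u_2 = w_2 − 0.3482·e_1 = (-1.9394, -1.2424, 0.7576).
‖u_2‖ = 2.4246, so e_2 = (-0.7999, -0.5124, 0.3125).
r_{13} = e_1·w_3 = 2.4371; r_{23} = e_2·w_3 = 3.3620.
u_3 = w_3 − 2.4371·e_1 − 3.3620·e_2 = (1.1134, -0.9742, 1.2526).
‖u_3‖ = 1.9385, so e_3 = (0.5744, -0.5026, 0.6462).

Q = [[-0.1741, -0.7999, 0.5744], [0.6963, -0.5124, -0.5026], [0.6963, 0.3125, 0.6462]], R = [[5.7446, 0.3482, 2.4371], [0.0000, 2.4246, 3.3620], [0.0000, 0.0000, 1.9385]]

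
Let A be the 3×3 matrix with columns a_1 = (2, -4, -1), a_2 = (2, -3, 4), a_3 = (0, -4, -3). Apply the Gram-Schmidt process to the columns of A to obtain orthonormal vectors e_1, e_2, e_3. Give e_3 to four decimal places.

e_3 = (-0.8811, -0.4637, 0.0927)

a_1 = (2, -4, -1); ‖a_1‖ = 4.5826, so e_1 = (0.4364, -0.8729, -0.2182).
e_1·a_2 = 0.4364·2 + (-0.8729)·(-3) + (-0.2182)·4 = 2.6186.
u_2 = a_2 − 2.6186·e_1 = (0.8571, -0.7143, 4.5714).
‖u_2‖ = 4.7056, so e_2 = (0.1822, -0.1518, 0.9715).
e_1·a_3 = 0.4364·0 + (-0.8729)·(-4) + (-0.2182)·(-3) = 4.1461; e_2·a_3 = 0.1822·0 + (-0.1518)·(-4) + 0.9715·(-3) = -2.3073.
u_3 = a_3 − 4.1461·e_1 + 2.3073·e_2 = (-1.3892, -0.7312, 0.1462).
‖u_3‖ = 1.5767, so e_3 = (-0.8811, -0.4637, 0.0927).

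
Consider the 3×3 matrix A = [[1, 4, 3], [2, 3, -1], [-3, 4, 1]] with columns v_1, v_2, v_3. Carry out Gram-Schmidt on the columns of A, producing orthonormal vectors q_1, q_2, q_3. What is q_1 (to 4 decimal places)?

q_1 = (0.2673, 0.5345, -0.8018)

q_1 = v_1/‖v_1‖ = (1, 2, -3)/3.7417 = (0.2673, 0.5345, -0.8018).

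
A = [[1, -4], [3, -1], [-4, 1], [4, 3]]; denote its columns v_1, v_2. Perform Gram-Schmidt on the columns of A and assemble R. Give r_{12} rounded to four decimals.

q_1 = v_1/‖v_1‖ = (1, 3, -4, 4)/6.4807 = (0.1543, 0.4629, -0.6172, 0.6172).
r_{12} = q_1·v_2 = 0.1543.

r_{12} = 0.1543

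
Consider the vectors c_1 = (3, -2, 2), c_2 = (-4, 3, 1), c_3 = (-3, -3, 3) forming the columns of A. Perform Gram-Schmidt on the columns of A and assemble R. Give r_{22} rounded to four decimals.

r_{22} = 3.3077

c_1 = (3, -2, 2); ‖c_1‖ = 4.1231, so e_1 = (0.7276, -0.4851, 0.4851).
e_1·c_2 = 0.7276·(-4) + (-0.4851)·3 + 0.4851·1 = -3.8806.
u_2 = c_2 + 3.8806·e_1 = (-1.1765, 1.1176, 2.8824).
r_{22} = ‖u_2‖ = 3.3077.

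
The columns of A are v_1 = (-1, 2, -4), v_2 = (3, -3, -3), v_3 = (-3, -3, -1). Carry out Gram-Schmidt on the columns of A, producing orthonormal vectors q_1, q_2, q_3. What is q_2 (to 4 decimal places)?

v_1 = (-1, 2, -4); ‖v_1‖ = 4.5826, so q_1 = (-0.2182, 0.4364, -0.8729).
q_1·v_2 = (-0.2182)·3 + 0.4364·(-3) + (-0.8729)·(-3) = 0.6547.
u_2 = v_2 − 0.6547·q_1 = (3.1429, -3.2857, -2.4286).
‖u_2‖ = 5.1547, so q_2 = (0.6097, -0.6374, -0.4711).

q_2 = (0.6097, -0.6374, -0.4711)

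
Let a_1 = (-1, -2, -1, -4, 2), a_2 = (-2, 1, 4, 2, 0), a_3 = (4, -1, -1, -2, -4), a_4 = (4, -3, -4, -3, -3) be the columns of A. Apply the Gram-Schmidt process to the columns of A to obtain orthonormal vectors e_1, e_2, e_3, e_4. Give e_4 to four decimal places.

e_4 = (-0.2355, -0.8502, -0.1108, 0.4112, -0.2008)

e_1 = a_1/‖a_1‖ = (-1, -2, -1, -4, 2)/5.0990 = (-0.1961, -0.3922, -0.1961, -0.7845, 0.3922).
r_{12} = e_1·a_2 = -2.3534.
u_2 = a_2 + 2.3534·e_1 = (-2.4615, 0.0769, 3.5385, 0.1538, 0.9231).
‖u_2‖ = 4.4115, so e_2 = (-0.5580, 0.0174, 0.8021, 0.0349, 0.2092).
r_{13} = e_1·a_3 = -0.1961; r_{23} = e_2·a_3 = -3.9582.
u_3 = a_3 + 0.1961·e_1 + 3.9582·e_2 = (1.7530, -1.0079, 2.1364, -2.0158, -3.0949).
‖u_3‖ = 4.7217, so e_3 = (0.3713, -0.2135, 0.4525, -0.4269, -0.6555).
r_{14} = e_1·a_4 = 2.3534; r_{24} = e_2·a_4 = -6.2250; r_{34} = e_3·a_4 = 3.5627.
u_4 = a_4 − 2.3534·e_1 + 6.2250·e_2 − 3.5627·e_3 = (-0.3345, -1.2079, -0.1574, 0.5843, -0.2853).
‖u_4‖ = 1.4207, so e_4 = (-0.2355, -0.8502, -0.1108, 0.4112, -0.2008).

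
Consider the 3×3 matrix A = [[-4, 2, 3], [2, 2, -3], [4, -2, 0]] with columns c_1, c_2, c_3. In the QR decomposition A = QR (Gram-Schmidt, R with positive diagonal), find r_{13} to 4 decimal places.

r_{13} = -3.0000

c_1 = (-4, 2, 4); ‖c_1‖ = 6.0000, so q_1 = (-0.6667, 0.3333, 0.6667).
r_{13} = q_1·c_3 = -3.0000.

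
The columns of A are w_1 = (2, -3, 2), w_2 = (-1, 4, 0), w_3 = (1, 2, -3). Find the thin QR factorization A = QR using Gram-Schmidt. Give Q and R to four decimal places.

Q = [[0.4851, 0.2766, 0.8296], [-0.7276, 0.6539, 0.2074], [0.4851, 0.7042, -0.5185]], R = [[4.1231, -3.3955, -2.4254], [0.0000, 2.3389, -0.5281], [0.0000, 0.0000, 2.7998]]

w_1 = (2, -3, 2); ‖w_1‖ = 4.1231, so e_1 = (0.4851, -0.7276, 0.4851).
e_1·w_2 = 0.4851·(-1) + (-0.7276)·4 + 0.4851·0 = -3.3955.
u_2 = w_2 + 3.3955·e_1 = (0.6471, 1.5294, 1.6471).
‖u_2‖ = 2.3389, so e_2 = (0.2766, 0.6539, 0.7042).
e_1·w_3 = 0.4851·1 + (-0.7276)·2 + 0.4851·(-3) = -2.4254; e_2·w_3 = 0.2766·1 + 0.6539·2 + 0.7042·(-3) = -0.5281.
u_3 = w_3 + 2.4254·e_1 + 0.5281·e_2 = (2.3226, 0.5806, -1.4516).
‖u_3‖ = 2.7998, so e_3 = (0.8296, 0.2074, -0.5185).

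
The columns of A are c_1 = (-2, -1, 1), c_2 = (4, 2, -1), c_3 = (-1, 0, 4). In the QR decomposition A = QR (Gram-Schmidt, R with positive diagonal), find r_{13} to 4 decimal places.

r_{13} = 2.4495

c_1 = (-2, -1, 1); ‖c_1‖ = 2.4495, so e_1 = (-0.8165, -0.4082, 0.4082).
r_{13} = e_1·c_3 = 2.4495.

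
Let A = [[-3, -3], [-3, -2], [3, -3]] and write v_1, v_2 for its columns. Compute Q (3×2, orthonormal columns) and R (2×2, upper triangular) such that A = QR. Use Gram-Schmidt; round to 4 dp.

Q = [[-0.5774, -0.5133], [-0.5774, -0.2933], [0.5774, -0.8066]], R = [[5.1962, 1.1547], [0.0000, 4.5461]]

v_1 = (-3, -3, 3); ‖v_1‖ = 5.1962, so e_1 = (-0.5774, -0.5774, 0.5774).
e_1·v_2 = (-0.5774)·(-3) + (-0.5774)·(-2) + 0.5774·(-3) = 1.1547.
u_2 = v_2 − 1.1547·e_1 = (-2.3333, -1.3333, -3.6667).
‖u_2‖ = 4.5461, so e_2 = (-0.5133, -0.2933, -0.8066).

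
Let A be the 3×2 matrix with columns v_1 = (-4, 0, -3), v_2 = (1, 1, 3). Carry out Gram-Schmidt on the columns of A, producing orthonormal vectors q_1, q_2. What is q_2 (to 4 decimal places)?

v_1 = (-4, 0, -3); ‖v_1‖ = 5.0000, so q_1 = (-0.8000, 0.0000, -0.6000).
q_1·v_2 = (-0.8000)·1 + 0.0000·1 + (-0.6000)·3 = -2.6000.
u_2 = v_2 + 2.6000·q_1 = (-1.0800, 1.0000, 1.4400).
‖u_2‖ = 2.0591, so q_2 = (-0.5245, 0.4856, 0.6993).

q_2 = (-0.5245, 0.4856, 0.6993)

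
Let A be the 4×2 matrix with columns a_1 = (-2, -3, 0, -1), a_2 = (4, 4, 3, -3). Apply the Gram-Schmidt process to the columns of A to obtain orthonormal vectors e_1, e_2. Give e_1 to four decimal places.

e_1 = (-0.5345, -0.8018, 0.0000, -0.2673)

a_1 = (-2, -3, 0, -1); ‖a_1‖ = 3.7417, so e_1 = (-0.5345, -0.8018, 0.0000, -0.2673).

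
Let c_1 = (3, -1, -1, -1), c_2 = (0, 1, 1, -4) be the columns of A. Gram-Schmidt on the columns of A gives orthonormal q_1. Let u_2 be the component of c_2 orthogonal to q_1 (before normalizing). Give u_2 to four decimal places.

c_1 = (3, -1, -1, -1); ‖c_1‖ = 3.4641, so q_1 = (0.8660, -0.2887, -0.2887, -0.2887).
q_1·c_2 = 0.8660·0 + (-0.2887)·1 + (-0.2887)·1 + (-0.2887)·(-4) = 0.5774.
u_2 = c_2 − 0.5774·q_1 = (-0.5000, 1.1667, 1.1667, -3.8333).

u_2 = (-0.5000, 1.1667, 1.1667, -3.8333)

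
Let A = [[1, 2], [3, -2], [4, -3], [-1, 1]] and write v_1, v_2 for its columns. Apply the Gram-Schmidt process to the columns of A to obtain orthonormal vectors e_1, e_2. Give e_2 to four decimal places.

v_1 = (1, 3, 4, -1); ‖v_1‖ = 5.1962, so e_1 = (0.1925, 0.5774, 0.7698, -0.1925).
e_1·v_2 = 0.1925·2 + 0.5774·(-2) + 0.7698·(-3) + (-0.1925)·1 = -3.2717.
u_2 = v_2 + 3.2717·e_1 = (2.6296, -0.1111, -0.4815, 0.3704).
‖u_2‖ = 2.7012, so e_2 = (0.9735, -0.0411, -0.1782, 0.1371).

e_2 = (0.9735, -0.0411, -0.1782, 0.1371)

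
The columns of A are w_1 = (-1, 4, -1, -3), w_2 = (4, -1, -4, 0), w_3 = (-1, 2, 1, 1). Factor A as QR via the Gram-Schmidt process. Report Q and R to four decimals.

Q = [[-0.1925, 0.6766, 0.1543], [0.7698, -0.0716, 0.6172], [-0.1925, -0.7287, 0.0000], [-0.5774, -0.0781, 0.7715]], R = [[5.1962, -0.7698, 0.9623], [0.0000, 5.6928, -1.6265], [0.0000, 0.0000, 1.8516]]

w_1 = (-1, 4, -1, -3); ‖w_1‖ = 5.1962, so q_1 = (-0.1925, 0.7698, -0.1925, -0.5774).
q_1·w_2 = (-0.1925)·4 + 0.7698·(-1) + (-0.1925)·(-4) + (-0.5774)·0 = -0.7698.
u_2 = w_2 + 0.7698·q_1 = (3.8519, -0.4074, -4.1481, -0.4444).
‖u_2‖ = 5.6928, so q_2 = (0.6766, -0.0716, -0.7287, -0.0781).
q_1·w_3 = (-0.1925)·(-1) + 0.7698·2 + (-0.1925)·1 + (-0.5774)·1 = 0.9623; q_2·w_3 = 0.6766·(-1) + (-0.0716)·2 + (-0.7287)·1 + (-0.0781)·1 = -1.6265.
u_3 = w_3 − 0.9623·q_1 + 1.6265·q_2 = (0.2857, 1.1429, 0.0000, 1.4286).
‖u_3‖ = 1.8516, so q_3 = (0.1543, 0.6172, 0.0000, 0.7715).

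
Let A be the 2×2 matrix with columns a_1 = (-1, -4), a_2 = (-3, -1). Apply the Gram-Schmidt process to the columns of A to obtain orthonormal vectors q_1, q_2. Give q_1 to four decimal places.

q_1 = (-0.2425, -0.9701)

a_1 = (-1, -4); ‖a_1‖ = 4.1231, so q_1 = (-0.2425, -0.9701).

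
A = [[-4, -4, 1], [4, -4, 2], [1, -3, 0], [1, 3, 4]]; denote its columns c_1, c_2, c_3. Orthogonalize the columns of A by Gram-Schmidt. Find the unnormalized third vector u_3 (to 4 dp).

u_3 = (1.9412, 1.0588, -0.2353, 3.7647)

c_1 = (-4, 4, 1, 1); ‖c_1‖ = 5.8310, so e_1 = (-0.6860, 0.6860, 0.1715, 0.1715).
e_1·c_2 = (-0.6860)·(-4) + 0.6860·(-4) + 0.1715·(-3) + 0.1715·3 = 0.0000.
u_2 = c_2 + 0.0000·e_1 = (-4.0000, -4.0000, -3.0000, 3.0000).
‖u_2‖ = 7.0711, so e_2 = (-0.5657, -0.5657, -0.4243, 0.4243).
e_1·c_3 = (-0.6860)·1 + 0.6860·2 + 0.1715·0 + 0.1715·4 = 1.3720; e_2·c_3 = (-0.5657)·1 + (-0.5657)·2 + (-0.4243)·0 + 0.4243·4 = 0.0000.
u_3 = c_3 − 1.3720·e_1 + 0.0000·e_2 = (1.9412, 1.0588, -0.2353, 3.7647).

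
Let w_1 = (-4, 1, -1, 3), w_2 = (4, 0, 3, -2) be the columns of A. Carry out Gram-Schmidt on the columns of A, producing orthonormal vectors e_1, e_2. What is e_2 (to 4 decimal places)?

e_2 = (0.1225, 0.3828, 0.8574, 0.3215)

w_1 = (-4, 1, -1, 3); ‖w_1‖ = 5.1962, so e_1 = (-0.7698, 0.1925, -0.1925, 0.5774).
e_1·w_2 = (-0.7698)·4 + 0.1925·0 + (-0.1925)·3 + 0.5774·(-2) = -4.8113.
u_2 = w_2 + 4.8113·e_1 = (0.2963, 0.9259, 2.0741, 0.7778).
‖u_2‖ = 2.4191, so e_2 = (0.1225, 0.3828, 0.8574, 0.3215).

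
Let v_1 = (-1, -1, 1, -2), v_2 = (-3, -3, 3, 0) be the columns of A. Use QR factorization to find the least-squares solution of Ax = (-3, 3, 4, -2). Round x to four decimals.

x = (1.0000, 0.1111)

v_1 = (-1, -1, 1, -2); ‖v_1‖ = 2.6458, so e_1 = (-0.3780, -0.3780, 0.3780, -0.7559).
e_1·v_2 = (-0.3780)·(-3) + (-0.3780)·(-3) + 0.3780·3 + (-0.7559)·0 = 3.4017.
u_2 = v_2 − 3.4017·e_1 = (-1.7143, -1.7143, 1.7143, 2.5714).
‖u_2‖ = 3.9279, so e_2 = (-0.4364, -0.4364, 0.4364, 0.6547).
Qᵀb = (3.0237, 0.4364).
Back-substitute: x_2 = 0.4364/3.9279 = 0.1111.
x_1 = (3.0237 − 3.4017·0.1111)/2.6458 = 1.0000.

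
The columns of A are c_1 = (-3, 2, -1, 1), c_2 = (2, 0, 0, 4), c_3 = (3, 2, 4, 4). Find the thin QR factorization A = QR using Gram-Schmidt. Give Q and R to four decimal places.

c_1 = (-3, 2, -1, 1); ‖c_1‖ = 3.8730, so q_1 = (-0.7746, 0.5164, -0.2582, 0.2582).
q_1·c_2 = (-0.7746)·2 + 0.5164·0 + (-0.2582)·0 + 0.2582·4 = -0.5164.
u_2 = c_2 + 0.5164·q_1 = (1.6000, 0.2667, -0.1333, 4.1333).
‖u_2‖ = 4.4422, so q_2 = (0.3602, 0.0600, -0.0300, 0.9305).
q_1·c_3 = (-0.7746)·3 + 0.5164·2 + (-0.2582)·4 + 0.2582·4 = -1.2910; q_2·c_3 = 0.3602·3 + 0.0600·2 + (-0.0300)·4 + 0.9305·4 = 4.8024.
u_3 = c_3 + 1.2910·q_1 − 4.8024·q_2 = (0.2703, 2.3784, 3.8108, -0.1351).
‖u_3‖ = 4.5023, so q_3 = (0.0600, 0.5283, 0.8464, -0.0300).

Q = [[-0.7746, 0.3602, 0.0600], [0.5164, 0.0600, 0.5283], [-0.2582, -0.0300, 0.8464], [0.2582, 0.9305, -0.0300]], R = [[3.8730, -0.5164, -1.2910], [0.0000, 4.4422, 4.8024], [0.0000, 0.0000, 4.5023]]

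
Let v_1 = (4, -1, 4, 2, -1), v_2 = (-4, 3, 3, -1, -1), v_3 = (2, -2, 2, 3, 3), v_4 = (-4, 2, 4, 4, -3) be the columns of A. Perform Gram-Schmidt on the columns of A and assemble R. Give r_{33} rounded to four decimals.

r_{33} = 3.9650

v_1 = (4, -1, 4, 2, -1); ‖v_1‖ = 6.1644, so q_1 = (0.6489, -0.1622, 0.6489, 0.3244, -0.1622).
q_1·v_2 = 0.6489·(-4) + (-0.1622)·3 + 0.6489·3 + 0.3244·(-1) + (-0.1622)·(-1) = -1.2978.
u_2 = v_2 + 1.2978·q_1 = (-3.1579, 2.7895, 3.8421, -0.5789, -1.2105).
‖u_2‖ = 5.8580, so q_2 = (-0.5391, 0.4762, 0.6559, -0.0988, -0.2066).
q_1·v_3 = 0.6489·2 + (-0.1622)·(-2) + 0.6489·2 + 0.3244·3 + (-0.1622)·3 = 3.4066; q_2·v_3 = (-0.5391)·2 + 0.4762·(-2) + 0.6559·2 + (-0.0988)·3 + (-0.2066)·3 = -1.6352.
u_3 = v_3 − 3.4066·q_1 + 1.6352·q_2 = (-1.0920, -0.6687, 0.8620, 1.7331, 3.2147).
r_{33} = ‖u_3‖ = 3.9650.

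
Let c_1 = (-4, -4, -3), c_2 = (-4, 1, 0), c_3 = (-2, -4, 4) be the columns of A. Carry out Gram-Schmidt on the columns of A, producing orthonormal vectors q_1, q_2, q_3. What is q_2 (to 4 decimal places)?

q_2 = (-0.7704, 0.5911, 0.2391)

c_1 = (-4, -4, -3); ‖c_1‖ = 6.4031, so q_1 = (-0.6247, -0.6247, -0.4685).
q_1·c_2 = (-0.6247)·(-4) + (-0.6247)·1 + (-0.4685)·0 = 1.8741.
u_2 = c_2 − 1.8741·q_1 = (-2.8293, 2.1707, 0.8780).
‖u_2‖ = 3.6726, so q_2 = (-0.7704, 0.5911, 0.2391).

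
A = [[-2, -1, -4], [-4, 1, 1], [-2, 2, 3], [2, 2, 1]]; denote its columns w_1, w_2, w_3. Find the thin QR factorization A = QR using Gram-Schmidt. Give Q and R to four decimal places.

w_1 = (-2, -4, -2, 2); ‖w_1‖ = 5.2915, so q_1 = (-0.3780, -0.7559, -0.3780, 0.3780).
q_1·w_2 = (-0.3780)·(-1) + (-0.7559)·1 + (-0.3780)·2 + 0.3780·2 = -0.3780.
u_2 = w_2 + 0.3780·q_1 = (-1.1429, 0.7143, 1.8571, 2.1429).
‖u_2‖ = 3.1396, so q_2 = (-0.3640, 0.2275, 0.5915, 0.6825).
q_1·w_3 = (-0.3780)·(-4) + (-0.7559)·1 + (-0.3780)·3 + 0.3780·1 = 0.0000; q_2·w_3 = (-0.3640)·(-4) + 0.2275·1 + 0.5915·3 + 0.6825·1 = 4.1406.
u_3 = w_3 + 0.0000·q_1 − 4.1406·q_2 = (-2.4928, 0.0580, 0.5507, -1.8261).
‖u_3‖ = 3.1393, so q_3 = (-0.7941, 0.0185, 0.1754, -0.5817).

Q = [[-0.3780, -0.3640, -0.7941], [-0.7559, 0.2275, 0.0185], [-0.3780, 0.5915, 0.1754], [0.3780, 0.6825, -0.5817]], R = [[5.2915, -0.3780, 0.0000], [0.0000, 3.1396, 4.1406], [0.0000, 0.0000, 3.1393]]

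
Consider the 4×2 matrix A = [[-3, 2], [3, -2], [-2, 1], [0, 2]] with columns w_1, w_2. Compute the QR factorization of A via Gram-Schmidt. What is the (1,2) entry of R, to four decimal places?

e_1 = w_1/‖w_1‖ = (-3, 3, -2, 0)/4.6904 = (-0.6396, 0.6396, -0.4264, 0.0000).
r_{12} = e_1·w_2 = -2.9848.

r_{12} = -2.9848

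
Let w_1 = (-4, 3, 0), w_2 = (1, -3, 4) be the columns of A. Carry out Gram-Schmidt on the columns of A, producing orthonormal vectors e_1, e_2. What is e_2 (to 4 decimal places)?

w_1 = (-4, 3, 0); ‖w_1‖ = 5.0000, so e_1 = (-0.8000, 0.6000, 0.0000).
e_1·w_2 = (-0.8000)·1 + 0.6000·(-3) + 0.0000·4 = -2.6000.
u_2 = w_2 + 2.6000·e_1 = (-1.0800, -1.4400, 4.0000).
‖u_2‖ = 4.3863, so e_2 = (-0.2462, -0.3283, 0.9119).

e_2 = (-0.2462, -0.3283, 0.9119)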